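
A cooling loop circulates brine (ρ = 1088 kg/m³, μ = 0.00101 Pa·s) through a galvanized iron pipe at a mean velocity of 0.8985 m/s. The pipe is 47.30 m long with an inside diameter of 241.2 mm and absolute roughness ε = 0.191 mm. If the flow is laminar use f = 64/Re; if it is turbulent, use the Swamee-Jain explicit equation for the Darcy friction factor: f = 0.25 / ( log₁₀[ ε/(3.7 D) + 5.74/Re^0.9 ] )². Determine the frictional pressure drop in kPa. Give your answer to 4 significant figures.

Reynolds number Re = ρVD/μ = 1088 · 0.8985 · 0.2412 / 0.00101 = 2.335e+05.
Re > 4000 → turbulent. Relative roughness ε/D = 0.000191/0.2412 = 0.000792. Swamee-Jain: f = 0.25/(log₁₀[0.000792/3.7 + 5.74/2.335e+05^0.9])² = 0.25/(log₁₀[0.000214 + 8.46e-05])² = 0.25/(-3.525)² = 0.02012.
Darcy-Weisbach: ΔP = f(L/D)(ρV²/2) = 0.02012·(47.3/0.2412)·(1088·0.8985²/2) = 0.02012·196.1·439.2 = 1733 Pa.
ΔP = 1733 Pa = 1.733 kPa.

ΔP ≈ 1.733 kPa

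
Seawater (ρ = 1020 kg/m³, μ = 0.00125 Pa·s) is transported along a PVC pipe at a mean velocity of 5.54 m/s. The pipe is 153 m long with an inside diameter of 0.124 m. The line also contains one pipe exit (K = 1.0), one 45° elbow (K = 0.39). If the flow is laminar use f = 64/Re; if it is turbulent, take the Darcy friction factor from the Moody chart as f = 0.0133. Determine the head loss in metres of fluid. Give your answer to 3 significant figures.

h_f ≈ 27.8 m

Reynolds number Re = ρVD/μ = 1020 · 5.54 · 0.124 / 0.00125 = 5.606e+05.
Re > 4000 → turbulent; use the Moody-chart value f = 0.0133.
Total minor-loss coefficient ΣK = 1·1 + 1·0.39 = 1.39.
ΔP = [f·L/D + ΣK]·(ρV²/2) = [0.0133·153/0.124 + 1.39]·(1020·5.54²/2) = [16.41 + 1.39]·1.565e+04 = 2.786e+05 Pa.
Head loss h_f = ΔP/(ρg) = 2.786e+05/(1020·9.81) = 27.8 m.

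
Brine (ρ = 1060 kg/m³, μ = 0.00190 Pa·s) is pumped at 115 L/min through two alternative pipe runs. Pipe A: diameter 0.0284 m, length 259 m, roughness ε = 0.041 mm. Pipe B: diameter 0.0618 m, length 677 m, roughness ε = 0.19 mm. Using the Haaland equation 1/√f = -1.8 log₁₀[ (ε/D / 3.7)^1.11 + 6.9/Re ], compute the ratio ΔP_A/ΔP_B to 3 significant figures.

Pipe A: V = Q/A = 0.001917/0.0006335 = 3.026 m/s; Re = 4.794e+04; ε/D = 0.00144; Haaland → f = 0.02504; ΔP_A = f(L/D)(ρV²/2) = 1.108e+06 Pa.
Pipe B: V = Q/A = 0.001917/0.003 = 0.639 m/s; Re = 2.203e+04; ε/D = 0.00307; Haaland → f = 0.03094; ΔP_B = f(L/D)(ρV²/2) = 7.333e+04 Pa.
ΔP_A/ΔP_B = 1.108e+06/7.333e+04 = 15.1.

ΔP_A/ΔP_B ≈ 15.1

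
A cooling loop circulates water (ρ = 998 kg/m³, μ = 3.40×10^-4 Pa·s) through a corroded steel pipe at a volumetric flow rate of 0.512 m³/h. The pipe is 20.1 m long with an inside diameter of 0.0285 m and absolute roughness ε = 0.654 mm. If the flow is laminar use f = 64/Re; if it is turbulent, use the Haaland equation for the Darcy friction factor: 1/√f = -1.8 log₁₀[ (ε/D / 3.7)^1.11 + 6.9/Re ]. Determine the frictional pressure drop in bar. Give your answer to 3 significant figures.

Q = 0.512 m³/h = 0.512/3600 = 0.0001422 m³/s.
Cross-sectional area A = πD²/4 = π(0.0285)²/4 = 0.0006379 m²; mean velocity V = Q/A = 0.0001422/0.0006379 = 0.2229 m/s.
Reynolds number Re = ρVD/μ = 998 · 0.2229 · 0.0285 / 0.00034 = 1.865e+04.
Re > 4000 → turbulent. Relative roughness ε/D = 0.000654/0.0285 = 0.0229. Haaland: 1/√f = -1.8 log₁₀[(0.0229/3.7)^1.11 + 6.9/1.865e+04] = -1.8 log₁₀[0.00355 + 0.00037] = 4.333, so f = 0.05326.
Darcy-Weisbach: ΔP = f(L/D)(ρV²/2) = 0.05326·(20.1/0.0285)·(998·0.2229²/2) = 0.05326·705.3·24.8 = 931.7 Pa.
ΔP = 931.7 Pa = 0.00932 bar.

ΔP ≈ 0.00932 bar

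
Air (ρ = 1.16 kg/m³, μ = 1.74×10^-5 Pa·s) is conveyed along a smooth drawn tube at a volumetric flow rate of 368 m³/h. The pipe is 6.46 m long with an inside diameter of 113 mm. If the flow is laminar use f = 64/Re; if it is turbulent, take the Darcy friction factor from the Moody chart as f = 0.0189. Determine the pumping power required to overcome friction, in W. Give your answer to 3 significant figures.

P ≈ 6.66 W

Q = 368 m³/h = 368/3600 = 0.1022 m³/s.
Cross-sectional area A = πD²/4 = π(0.113)²/4 = 0.01003 m²; mean velocity V = Q/A = 0.1022/0.01003 = 10.19 m/s.
Reynolds number Re = ρVD/μ = 1.16 · 10.19 · 0.113 / 1.74e-05 = 7.679e+04.
Re > 4000 → turbulent; use the Moody-chart value f = 0.0189.
Darcy-Weisbach: ΔP = f(L/D)(ρV²/2) = 0.0189·(6.46/0.113)·(1.16·10.19²/2) = 0.0189·57.17·60.26 = 65.11 Pa.
Pumping power P = QΔP = 0.1022·65.11 = 6.656 W = 6.66 W.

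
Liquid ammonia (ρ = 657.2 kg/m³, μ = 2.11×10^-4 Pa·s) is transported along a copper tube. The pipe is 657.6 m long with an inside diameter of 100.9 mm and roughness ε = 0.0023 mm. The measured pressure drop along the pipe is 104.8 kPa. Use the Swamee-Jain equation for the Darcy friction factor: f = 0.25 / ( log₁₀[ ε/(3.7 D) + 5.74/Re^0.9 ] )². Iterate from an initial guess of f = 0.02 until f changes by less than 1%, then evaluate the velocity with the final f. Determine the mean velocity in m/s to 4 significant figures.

Rearranging Darcy-Weisbach: V = √(2·ΔP·D/(f·L·ρ)). With ε/D = 2.3e-06/0.1009 = 2.28e-05, iterate starting from f = 0.02:
  f = 0.02 → V = √(2·1.048e+05·0.1009/(0.02·657.6·657.2)) = 1.564 m/s; Re = ρVD/μ = 4.916e+05; f → 0.01348
  f = 0.01348 → V = 1.905 m/s; Re = 5.987e+05; f → 0.01308
  f = 0.01308 → V = 1.934 m/s; Re = 6.08e+05; f → 0.01305
Converged (Δf/f < 1%). With the final f = 0.01305: V = √(2·1.048e+05·0.1009/(0.01305·657.6·657.2)) = 1.937 m/s.

V ≈ 1.937 m/s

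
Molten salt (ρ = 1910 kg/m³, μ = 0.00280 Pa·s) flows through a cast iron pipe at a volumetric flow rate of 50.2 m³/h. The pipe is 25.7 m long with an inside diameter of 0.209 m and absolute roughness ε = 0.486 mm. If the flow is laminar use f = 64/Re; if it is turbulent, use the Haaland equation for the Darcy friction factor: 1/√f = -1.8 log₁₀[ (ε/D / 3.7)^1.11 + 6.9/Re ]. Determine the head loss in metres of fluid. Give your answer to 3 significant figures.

h_f ≈ 0.0277 m

Q = 50.2 m³/h = 50.2/3600 = 0.01394 m³/s.
Cross-sectional area A = πD²/4 = π(0.209)²/4 = 0.03431 m²; mean velocity V = Q/A = 0.01394/0.03431 = 0.4065 m/s.
Reynolds number Re = ρVD/μ = 1910 · 0.4065 · 0.209 / 0.0028 = 5.795e+04.
Re > 4000 → turbulent. Relative roughness ε/D = 0.000486/0.209 = 0.00233. Haaland: 1/√f = -1.8 log₁₀[(0.00233/3.7)^1.11 + 6.9/5.795e+04] = -1.8 log₁₀[0.000279 + 0.000119] = 6.119, so f = 0.0267.
Darcy-Weisbach: ΔP = f(L/D)(ρV²/2) = 0.0267·(25.7/0.209)·(1910·0.4065²/2) = 0.0267·123·157.8 = 518.1 Pa.
Head loss h_f = ΔP/(ρg) = 518.1/(1910·9.81) = 0.0277 m.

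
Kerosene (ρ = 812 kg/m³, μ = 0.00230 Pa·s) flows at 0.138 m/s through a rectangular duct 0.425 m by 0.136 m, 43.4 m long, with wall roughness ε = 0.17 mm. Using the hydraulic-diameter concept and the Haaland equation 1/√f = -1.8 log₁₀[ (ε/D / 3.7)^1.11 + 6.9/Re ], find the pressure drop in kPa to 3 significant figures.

ΔP ≈ 0.0520 kPa

Hydraulic diameter D_h = 4A/P = 4·(0.425·0.136)/(2·(0.425+0.136)) = 0.2312/1.122 = 0.2061 m.
Re = ρVD_h/μ = 812·0.138·0.2061/0.0023 = 1.004e+04.
ε/D_h = 0.00017/0.2061 = 0.000825; Haaland gives 1/√f = -1.8 log₁₀[8.84e-05+0.000687] = 5.599, so f = 0.0319.
ΔP = f(L/D_h)(ρV²/2) = 0.0319·43.4/0.2061·7.732 = 51.96 Pa.
ΔP = 0.0520 kPa.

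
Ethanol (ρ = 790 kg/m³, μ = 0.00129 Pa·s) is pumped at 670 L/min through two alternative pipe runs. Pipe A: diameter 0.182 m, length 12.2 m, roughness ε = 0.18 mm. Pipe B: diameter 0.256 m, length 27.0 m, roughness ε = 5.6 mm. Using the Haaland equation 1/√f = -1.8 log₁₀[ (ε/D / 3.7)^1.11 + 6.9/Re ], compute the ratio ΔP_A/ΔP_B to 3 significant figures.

Pipe A: V = Q/A = 0.01117/0.02602 = 0.4292 m/s; Re = 4.784e+04; ε/D = 0.000989; Haaland → f = 0.02384; ΔP_A = f(L/D)(ρV²/2) = 116.3 Pa.
Pipe B: V = Q/A = 0.01117/0.05147 = 0.2169 m/s; Re = 3.401e+04; ε/D = 0.0219; Haaland → f = 0.05151; ΔP_B = f(L/D)(ρV²/2) = 101 Pa.
ΔP_A/ΔP_B = 116.3/101 = 1.15.

ΔP_A/ΔP_B ≈ 1.15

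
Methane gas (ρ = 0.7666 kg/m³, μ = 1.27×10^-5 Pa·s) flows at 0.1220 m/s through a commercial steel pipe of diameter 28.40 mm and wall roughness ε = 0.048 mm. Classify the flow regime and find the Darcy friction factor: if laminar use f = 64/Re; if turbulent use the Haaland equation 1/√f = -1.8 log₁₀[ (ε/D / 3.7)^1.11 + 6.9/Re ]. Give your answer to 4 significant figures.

f ≈ 0.3060

Re = ρVD/μ = 0.7666·0.122·0.0284/1.27e-05 = 209.1.
Re < 2300 → laminar, so f = 64/Re = 0.306 (roughness is irrelevant in laminar flow).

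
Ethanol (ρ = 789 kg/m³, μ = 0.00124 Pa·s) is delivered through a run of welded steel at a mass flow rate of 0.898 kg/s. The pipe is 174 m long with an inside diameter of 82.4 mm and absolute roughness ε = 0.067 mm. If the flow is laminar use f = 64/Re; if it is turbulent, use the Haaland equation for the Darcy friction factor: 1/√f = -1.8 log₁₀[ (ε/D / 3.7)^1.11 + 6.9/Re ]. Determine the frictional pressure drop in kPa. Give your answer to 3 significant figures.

ΔP ≈ 1.18 kPa

A = πD²/4 = π(0.0824)²/4 = 0.005333 m²; mean velocity V = ṁ/(ρA) = 0.898/(789 · 0.005333) = 0.2134 m/s.
Reynolds number Re = ρVD/μ = 789 · 0.2134 · 0.0824 / 0.00124 = 1.119e+04.
Re > 4000 → turbulent. Relative roughness ε/D = 6.7e-05/0.0824 = 0.000813. Haaland: 1/√f = -1.8 log₁₀[(0.000813/3.7)^1.11 + 6.9/1.119e+04] = -1.8 log₁₀[8.7e-05 + 0.000617] = 5.675, so f = 0.03105.
Darcy-Weisbach: ΔP = f(L/D)(ρV²/2) = 0.03105·(174/0.0824)·(789·0.2134²/2) = 0.03105·2112·17.97 = 1178 Pa.
ΔP = 1178 Pa = 1.18 kPa.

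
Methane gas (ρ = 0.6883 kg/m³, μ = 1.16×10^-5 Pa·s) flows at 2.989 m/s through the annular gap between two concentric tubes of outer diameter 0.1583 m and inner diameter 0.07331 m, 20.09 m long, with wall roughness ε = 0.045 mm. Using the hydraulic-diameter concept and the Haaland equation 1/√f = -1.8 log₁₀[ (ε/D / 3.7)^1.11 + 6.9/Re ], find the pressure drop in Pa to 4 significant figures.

ΔP ≈ 20.71 Pa

Hydraulic diameter D_h = 4A/P = D_o - D_i = 0.1583 - 0.07331 = 0.08499 m.
Re = ρVD_h/μ = 0.6883·2.989·0.08499/1.16e-05 = 1.507e+04.
ε/D_h = 4.5e-05/0.08499 = 0.000529; Haaland gives 1/√f = -1.8 log₁₀[5.4e-05+0.000458] = 5.924, so f = 0.0285.
ΔP = f(L/D_h)(ρV²/2) = 0.0285·20.09/0.08499·3.075 = 20.71 Pa.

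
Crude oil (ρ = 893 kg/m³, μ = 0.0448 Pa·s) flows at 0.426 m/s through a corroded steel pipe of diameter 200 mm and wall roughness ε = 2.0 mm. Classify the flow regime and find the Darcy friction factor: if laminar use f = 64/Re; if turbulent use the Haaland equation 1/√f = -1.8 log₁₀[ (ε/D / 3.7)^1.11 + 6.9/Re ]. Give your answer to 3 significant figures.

f ≈ 0.0377

Re = ρVD/μ = 893·0.426·0.2/0.0448 = 1698.
Re < 2300 → laminar, so f = 64/Re = 0.03768 (roughness is irrelevant in laminar flow).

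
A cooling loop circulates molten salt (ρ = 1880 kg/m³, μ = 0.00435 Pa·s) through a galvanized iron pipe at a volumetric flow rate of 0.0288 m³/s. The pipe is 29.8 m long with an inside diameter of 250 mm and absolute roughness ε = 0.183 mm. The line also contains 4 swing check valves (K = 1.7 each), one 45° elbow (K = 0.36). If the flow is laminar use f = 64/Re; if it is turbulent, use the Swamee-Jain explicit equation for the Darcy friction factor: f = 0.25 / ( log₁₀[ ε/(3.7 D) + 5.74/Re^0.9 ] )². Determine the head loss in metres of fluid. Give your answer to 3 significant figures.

h_f ≈ 0.173 m

Cross-sectional area A = πD²/4 = π(0.25)²/4 = 0.04909 m²; mean velocity V = Q/A = 0.0288/0.04909 = 0.5867 m/s.
Reynolds number Re = ρVD/μ = 1880 · 0.5867 · 0.25 / 0.00435 = 6.339e+04.
Re > 4000 → turbulent. Relative roughness ε/D = 0.000183/0.25 = 0.000732. Swamee-Jain: f = 0.25/(log₁₀[0.000732/3.7 + 5.74/6.339e+04^0.9])² = 0.25/(log₁₀[0.000198 + 0.000274])² = 0.25/(-3.327)² = 0.02259.
Total minor-loss coefficient ΣK = 4·1.7 + 1·0.36 = 7.16.
ΔP = [f·L/D + ΣK]·(ρV²/2) = [0.02259·29.8/0.25 + 7.16]·(1880·0.5867²/2) = [2.693 + 7.16]·323.6 = 3188 Pa.
Head loss h_f = ΔP/(ρg) = 3188/(1880·9.81) = 0.173 m.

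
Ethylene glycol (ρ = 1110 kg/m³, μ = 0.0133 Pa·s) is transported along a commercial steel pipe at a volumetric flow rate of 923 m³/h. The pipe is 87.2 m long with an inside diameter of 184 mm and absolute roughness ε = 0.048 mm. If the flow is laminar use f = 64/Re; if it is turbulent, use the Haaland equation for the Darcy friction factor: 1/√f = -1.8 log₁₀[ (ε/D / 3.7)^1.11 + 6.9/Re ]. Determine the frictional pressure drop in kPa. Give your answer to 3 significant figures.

Q = 923 m³/h = 923/3600 = 0.2564 m³/s.
Cross-sectional area A = πD²/4 = π(0.184)²/4 = 0.02659 m²; mean velocity V = Q/A = 0.2564/0.02659 = 9.642 m/s.
Reynolds number Re = ρVD/μ = 1110 · 9.642 · 0.184 / 0.0133 = 1.481e+05.
Re > 4000 → turbulent. Relative roughness ε/D = 4.8e-05/0.184 = 0.000261. Haaland: 1/√f = -1.8 log₁₀[(0.000261/3.7)^1.11 + 6.9/1.481e+05] = -1.8 log₁₀[2.46e-05 + 4.66e-05] = 7.465, so f = 0.01794.
Darcy-Weisbach: ΔP = f(L/D)(ρV²/2) = 0.01794·(87.2/0.184)·(1110·9.642²/2) = 0.01794·473.9·5.16e+04 = 4.388e+05 Pa.
ΔP = 4.388e+05 Pa = 439 kPa.

ΔP ≈ 439 kPa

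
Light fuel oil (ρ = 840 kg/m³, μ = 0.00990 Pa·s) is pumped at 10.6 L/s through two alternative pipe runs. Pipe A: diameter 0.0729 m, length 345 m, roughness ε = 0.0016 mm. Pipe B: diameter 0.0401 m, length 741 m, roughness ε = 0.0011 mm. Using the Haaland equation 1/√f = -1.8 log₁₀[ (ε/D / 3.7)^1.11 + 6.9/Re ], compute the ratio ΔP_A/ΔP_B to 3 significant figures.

ΔP_A/ΔP_B ≈ 0.0272

Pipe A: V = Q/A = 0.0106/0.004174 = 2.54 m/s; Re = 1.571e+04; ε/D = 2.19e-05; Haaland → f = 0.02741; ΔP_A = f(L/D)(ρV²/2) = 3.514e+05 Pa.
Pipe B: V = Q/A = 0.0106/0.001263 = 8.393 m/s; Re = 2.856e+04; ε/D = 2.74e-05; Haaland → f = 0.02364; ΔP_B = f(L/D)(ρV²/2) = 1.293e+07 Pa.
ΔP_A/ΔP_B = 3.514e+05/1.293e+07 = 0.0272.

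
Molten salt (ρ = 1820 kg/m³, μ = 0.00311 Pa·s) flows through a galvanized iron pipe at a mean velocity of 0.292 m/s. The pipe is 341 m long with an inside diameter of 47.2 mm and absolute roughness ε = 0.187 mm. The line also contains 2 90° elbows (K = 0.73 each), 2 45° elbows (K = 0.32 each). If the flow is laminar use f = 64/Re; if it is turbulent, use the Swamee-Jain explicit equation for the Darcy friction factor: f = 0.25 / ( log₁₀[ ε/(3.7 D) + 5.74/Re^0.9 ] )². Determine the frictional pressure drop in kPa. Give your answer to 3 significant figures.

ΔP ≈ 21.7 kPa

Reynolds number Re = ρVD/μ = 1820 · 0.292 · 0.0472 / 0.00311 = 8066.
Re > 4000 → turbulent. Relative roughness ε/D = 0.000187/0.0472 = 0.00396. Swamee-Jain: f = 0.25/(log₁₀[0.00396/3.7 + 5.74/8066^0.9])² = 0.25/(log₁₀[0.00107 + 0.00175])² = 0.25/(-2.55)² = 0.03846.
Total minor-loss coefficient ΣK = 2·0.73 + 2·0.32 = 2.1.
ΔP = [f·L/D + ΣK]·(ρV²/2) = [0.03846·341/0.0472 + 2.1]·(1820·0.292²/2) = [277.8 + 2.1]·77.59 = 2.172e+04 Pa.
ΔP = 2.172e+04 Pa = 21.7 kPa.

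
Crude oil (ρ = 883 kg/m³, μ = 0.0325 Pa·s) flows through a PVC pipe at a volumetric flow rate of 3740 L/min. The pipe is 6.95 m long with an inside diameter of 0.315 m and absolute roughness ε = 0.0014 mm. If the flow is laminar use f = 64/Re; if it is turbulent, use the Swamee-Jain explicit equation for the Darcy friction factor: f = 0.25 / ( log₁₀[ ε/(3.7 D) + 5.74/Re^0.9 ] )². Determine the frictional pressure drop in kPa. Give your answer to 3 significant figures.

Q = 3740 L/min = 3740/60000 = 0.06233 m³/s.
Cross-sectional area A = πD²/4 = π(0.315)²/4 = 0.07793 m²; mean velocity V = Q/A = 0.06233/0.07793 = 0.7999 m/s.
Reynolds number Re = ρVD/μ = 883 · 0.7999 · 0.315 / 0.0325 = 6845.
Re > 4000 → turbulent. Relative roughness ε/D = 1.4e-06/0.315 = 4.44e-06. Swamee-Jain: f = 0.25/(log₁₀[4.44e-06/3.7 + 5.74/6845^0.9])² = 0.25/(log₁₀[1.2e-06 + 0.00203])² = 0.25/(-2.693)² = 0.03448.
Darcy-Weisbach: ΔP = f(L/D)(ρV²/2) = 0.03448·(6.95/0.315)·(883·0.7999²/2) = 0.03448·22.06·282.5 = 214.9 Pa.
ΔP = 214.9 Pa = 0.215 kPa.

ΔP ≈ 0.215 kPa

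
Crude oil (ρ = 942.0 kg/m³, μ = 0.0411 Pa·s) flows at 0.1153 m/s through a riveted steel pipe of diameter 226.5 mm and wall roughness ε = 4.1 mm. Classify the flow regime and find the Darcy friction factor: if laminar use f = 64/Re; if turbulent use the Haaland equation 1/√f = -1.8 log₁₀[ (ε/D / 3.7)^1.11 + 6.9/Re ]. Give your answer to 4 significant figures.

f ≈ 0.1069

Re = ρVD/μ = 942·0.1153·0.2265/0.0411 = 598.6.
Re < 2300 → laminar, so f = 64/Re = 0.1069 (roughness is irrelevant in laminar flow).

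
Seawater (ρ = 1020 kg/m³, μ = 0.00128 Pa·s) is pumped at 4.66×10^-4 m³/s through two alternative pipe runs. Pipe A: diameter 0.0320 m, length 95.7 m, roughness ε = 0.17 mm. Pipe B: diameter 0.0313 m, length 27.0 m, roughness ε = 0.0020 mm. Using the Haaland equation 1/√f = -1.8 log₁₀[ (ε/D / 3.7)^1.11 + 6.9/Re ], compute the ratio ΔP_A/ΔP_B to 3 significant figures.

ΔP_A/ΔP_B ≈ 4.10

Pipe A: V = Q/A = 0.000466/0.0008042 = 0.5794 m/s; Re = 1.478e+04; ε/D = 0.00531; Haaland → f = 0.03587; ΔP_A = f(L/D)(ρV²/2) = 1.837e+04 Pa.
Pipe B: V = Q/A = 0.000466/0.0007694 = 0.6056 m/s; Re = 1.511e+04; ε/D = 6.39e-05; Haaland → f = 0.02774; ΔP_B = f(L/D)(ρV²/2) = 4477 Pa.
ΔP_A/ΔP_B = 1.837e+04/4477 = 4.10.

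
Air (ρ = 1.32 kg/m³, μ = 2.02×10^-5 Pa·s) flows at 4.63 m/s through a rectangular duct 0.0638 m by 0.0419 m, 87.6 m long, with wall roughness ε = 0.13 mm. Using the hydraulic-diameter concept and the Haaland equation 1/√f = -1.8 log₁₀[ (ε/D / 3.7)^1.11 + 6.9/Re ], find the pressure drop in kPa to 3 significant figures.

Hydraulic diameter D_h = 4A/P = 4·(0.0638·0.0419)/(2·(0.0638+0.0419)) = 0.01069/0.2114 = 0.05058 m.
Re = ρVD_h/μ = 1.32·4.63·0.05058/2.02e-05 = 1.53e+04.
ε/D_h = 0.00013/0.05058 = 0.00257; Haaland gives 1/√f = -1.8 log₁₀[0.000312+0.000451] = 5.611, so f = 0.03176.
ΔP = f(L/D_h)(ρV²/2) = 0.03176·87.6/0.05058·14.15 = 778.2 Pa.
ΔP = 0.778 kPa.

ΔP ≈ 0.778 kPa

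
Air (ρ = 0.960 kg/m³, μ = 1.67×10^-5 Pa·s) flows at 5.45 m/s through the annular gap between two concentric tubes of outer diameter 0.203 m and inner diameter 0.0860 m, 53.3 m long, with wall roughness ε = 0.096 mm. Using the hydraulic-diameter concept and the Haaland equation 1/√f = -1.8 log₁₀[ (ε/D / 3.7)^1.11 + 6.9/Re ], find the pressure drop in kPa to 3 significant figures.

Hydraulic diameter D_h = 4A/P = D_o - D_i = 0.203 - 0.086 = 0.117 m.
Re = ρVD_h/μ = 0.96·5.45·0.117/1.67e-05 = 3.666e+04.
ε/D_h = 9.6e-05/0.117 = 0.000821; Haaland gives 1/√f = -1.8 log₁₀[8.79e-05+0.000188] = 6.406, so f = 0.02437.
ΔP = f(L/D_h)(ρV²/2) = 0.02437·53.3/0.117·14.26 = 158.3 Pa.
ΔP = 0.158 kPa.

ΔP ≈ 0.158 kPa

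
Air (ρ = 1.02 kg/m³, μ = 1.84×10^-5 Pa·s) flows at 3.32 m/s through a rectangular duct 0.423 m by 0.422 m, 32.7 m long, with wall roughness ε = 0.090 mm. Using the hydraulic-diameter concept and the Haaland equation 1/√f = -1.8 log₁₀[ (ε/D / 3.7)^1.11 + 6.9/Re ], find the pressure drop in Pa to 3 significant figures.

Hydraulic diameter D_h = 4A/P = 4·(0.423·0.422)/(2·(0.423+0.422)) = 0.714/1.69 = 0.4225 m.
Re = ρVD_h/μ = 1.02·3.32·0.4225/1.84e-05 = 7.776e+04.
ε/D_h = 9e-05/0.4225 = 0.000213; Haaland gives 1/√f = -1.8 log₁₀[1.97e-05+8.87e-05] = 7.137, so f = 0.01963.
ΔP = f(L/D_h)(ρV²/2) = 0.01963·32.7/0.4225·5.621 = 8.542 Pa.

ΔP ≈ 8.54 Pa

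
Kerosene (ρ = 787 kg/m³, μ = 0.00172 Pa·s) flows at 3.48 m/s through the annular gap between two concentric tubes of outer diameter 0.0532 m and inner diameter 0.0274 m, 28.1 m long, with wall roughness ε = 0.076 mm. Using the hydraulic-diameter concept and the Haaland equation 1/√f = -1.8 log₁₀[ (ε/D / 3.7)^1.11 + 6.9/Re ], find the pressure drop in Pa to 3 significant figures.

ΔP ≈ 149000 Pa

Hydraulic diameter D_h = 4A/P = D_o - D_i = 0.0532 - 0.0274 = 0.0258 m.
Re = ρVD_h/μ = 787·3.48·0.0258/0.00172 = 4.108e+04.
ε/D_h = 7.6e-05/0.0258 = 0.00295; Haaland gives 1/√f = -1.8 log₁₀[0.000363+0.000168] = 5.895, so f = 0.02878.
ΔP = f(L/D_h)(ρV²/2) = 0.02878·28.1/0.0258·4765 = 1.494e+05 Pa.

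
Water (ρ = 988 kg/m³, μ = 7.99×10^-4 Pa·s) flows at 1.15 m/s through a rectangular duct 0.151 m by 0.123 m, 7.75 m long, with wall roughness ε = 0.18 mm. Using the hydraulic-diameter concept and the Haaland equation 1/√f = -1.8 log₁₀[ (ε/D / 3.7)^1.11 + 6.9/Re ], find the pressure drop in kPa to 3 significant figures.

ΔP ≈ 0.828 kPa

Hydraulic diameter D_h = 4A/P = 4·(0.151·0.123)/(2·(0.151+0.123)) = 0.07429/0.548 = 0.1356 m.
Re = ρVD_h/μ = 988·1.15·0.1356/0.000799 = 1.928e+05.
ε/D_h = 0.00018/0.1356 = 0.00133; Haaland gives 1/√f = -1.8 log₁₀[0.00015+3.58e-05] = 6.716, so f = 0.02217.
ΔP = f(L/D_h)(ρV²/2) = 0.02217·7.75/0.1356·653.3 = 828 Pa.
ΔP = 0.828 kPa.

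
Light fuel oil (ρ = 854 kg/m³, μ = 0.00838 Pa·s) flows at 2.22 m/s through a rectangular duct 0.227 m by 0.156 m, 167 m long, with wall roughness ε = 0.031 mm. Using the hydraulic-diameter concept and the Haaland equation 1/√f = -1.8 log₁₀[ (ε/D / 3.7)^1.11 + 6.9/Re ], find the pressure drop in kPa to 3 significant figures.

Hydraulic diameter D_h = 4A/P = 4·(0.227·0.156)/(2·(0.227+0.156)) = 0.1416/0.766 = 0.1849 m.
Re = ρVD_h/μ = 854·2.22·0.1849/0.00838 = 4.184e+04.
ε/D_h = 3.1e-05/0.1849 = 0.000168; Haaland gives 1/√f = -1.8 log₁₀[1.51e-05+0.000165] = 6.74, so f = 0.02201.
ΔP = f(L/D_h)(ρV²/2) = 0.02201·167/0.1849·2104 = 4.183e+04 Pa.
ΔP = 41.8 kPa.

ΔP ≈ 41.8 kPa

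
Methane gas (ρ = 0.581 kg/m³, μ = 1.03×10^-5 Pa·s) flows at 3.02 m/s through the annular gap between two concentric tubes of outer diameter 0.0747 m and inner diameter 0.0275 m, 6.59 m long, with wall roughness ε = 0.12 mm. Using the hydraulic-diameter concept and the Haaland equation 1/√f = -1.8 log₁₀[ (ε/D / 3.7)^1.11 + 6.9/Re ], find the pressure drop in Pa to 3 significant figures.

Hydraulic diameter D_h = 4A/P = D_o - D_i = 0.0747 - 0.0275 = 0.0472 m.
Re = ρVD_h/μ = 0.581·3.02·0.0472/1.03e-05 = 8041.
ε/D_h = 0.00012/0.0472 = 0.00254; Haaland gives 1/√f = -1.8 log₁₀[0.000308+0.000858] = 5.28, so f = 0.03588.
ΔP = f(L/D_h)(ρV²/2) = 0.03588·6.59/0.0472·2.649 = 13.27 Pa.

ΔP ≈ 13.3 Pa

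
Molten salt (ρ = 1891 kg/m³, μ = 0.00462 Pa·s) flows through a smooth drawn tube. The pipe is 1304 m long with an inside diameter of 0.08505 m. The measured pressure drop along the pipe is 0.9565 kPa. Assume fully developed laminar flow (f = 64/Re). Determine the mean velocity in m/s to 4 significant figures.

V ≈ 0.03589 m/s

For laminar flow, f = 64/Re with Re = ρVD/μ, so Darcy-Weisbach reduces to ΔP = 32μLV/D². Solving for V: V = ΔP·D²/(32μL) = 956.5·(0.08505)²/(32·0.00462·1304) = 0.03589 m/s.
Check: Re = ρVD/μ = 1891·0.03589·0.08505/0.00462 = 1249 < 2300, so the laminar assumption holds.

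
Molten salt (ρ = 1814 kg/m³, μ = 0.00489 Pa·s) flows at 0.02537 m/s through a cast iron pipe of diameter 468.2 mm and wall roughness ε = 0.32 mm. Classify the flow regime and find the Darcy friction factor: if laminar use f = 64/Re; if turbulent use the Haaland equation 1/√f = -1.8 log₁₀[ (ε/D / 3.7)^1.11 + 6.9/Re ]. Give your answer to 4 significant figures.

f ≈ 0.03977

Re = ρVD/μ = 1814·0.02537·0.4682/0.00489 = 4406.
Re > 4000 → turbulent. ε/D = 0.00032/0.4682 = 0.000683; Haaland: 1/√f = -1.8 log₁₀[7.18e-05 + 0.00157] = 5.014, so f = 0.03977.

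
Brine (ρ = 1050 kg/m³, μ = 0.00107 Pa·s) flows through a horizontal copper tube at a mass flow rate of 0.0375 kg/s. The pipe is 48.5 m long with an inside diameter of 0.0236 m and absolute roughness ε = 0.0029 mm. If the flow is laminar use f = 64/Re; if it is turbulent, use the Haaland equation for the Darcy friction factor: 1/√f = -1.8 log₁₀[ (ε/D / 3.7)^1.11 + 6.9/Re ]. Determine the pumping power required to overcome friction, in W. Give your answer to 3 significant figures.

P ≈ 0.00869 W

A = πD²/4 = π(0.0236)²/4 = 0.0004374 m²; mean velocity V = ṁ/(ρA) = 0.0375/(1050 · 0.0004374) = 0.08164 m/s.
Reynolds number Re = ρVD/μ = 1050 · 0.08164 · 0.0236 / 0.00107 = 1891.
Re < 2300 → laminar flow, so f = 64/Re = 64/1891 = 0.03385 (the turbulent correlation is not needed).
Darcy-Weisbach: ΔP = f(L/D)(ρV²/2) = 0.03385·(48.5/0.0236)·(1050·0.08164²/2) = 0.03385·2055·3.5 = 243.4 Pa.
Q = ṁ/ρ = 0.0375/1050 = 3.571e-05 m³/s.
Pumping power P = QΔP = 3.571e-05·243.4 = 0.008694 W = 0.00869 W.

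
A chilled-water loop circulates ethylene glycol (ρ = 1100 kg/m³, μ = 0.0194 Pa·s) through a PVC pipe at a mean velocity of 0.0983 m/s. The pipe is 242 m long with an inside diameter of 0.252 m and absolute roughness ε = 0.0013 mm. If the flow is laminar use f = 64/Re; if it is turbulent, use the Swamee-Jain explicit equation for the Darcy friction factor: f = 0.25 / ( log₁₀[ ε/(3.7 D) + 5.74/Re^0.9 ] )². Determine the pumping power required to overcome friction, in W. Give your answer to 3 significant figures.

Reynolds number Re = ρVD/μ = 1100 · 0.0983 · 0.252 / 0.0194 = 1405.
Re < 2300 → laminar flow, so f = 64/Re = 64/1405 = 0.04557 (the turbulent correlation is not needed).
Darcy-Weisbach: ΔP = f(L/D)(ρV²/2) = 0.04557·(242/0.252)·(1100·0.0983²/2) = 0.04557·960.3·5.315 = 232.6 Pa.
Q = V·A = 0.0983·0.04988 = 0.004903 m³/s.
Pumping power P = QΔP = 0.004903·232.6 = 1.140 W = 1.14 W.

P ≈ 1.14 W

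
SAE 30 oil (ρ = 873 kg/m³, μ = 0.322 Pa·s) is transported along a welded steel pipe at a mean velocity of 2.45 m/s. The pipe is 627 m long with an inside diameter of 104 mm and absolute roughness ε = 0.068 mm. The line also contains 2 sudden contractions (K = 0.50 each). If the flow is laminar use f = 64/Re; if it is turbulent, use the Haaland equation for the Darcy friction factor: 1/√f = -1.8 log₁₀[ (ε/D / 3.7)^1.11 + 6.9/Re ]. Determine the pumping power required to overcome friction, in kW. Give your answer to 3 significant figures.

Reynolds number Re = ρVD/μ = 873 · 2.45 · 0.104 / 0.322 = 690.8.
Re < 2300 → laminar flow, so f = 64/Re = 64/690.8 = 0.09265 (the turbulent correlation is not needed).
Total minor-loss coefficient ΣK = 2·0.5 = 1.
ΔP = [f·L/D + ΣK]·(ρV²/2) = [0.09265·627/0.104 + 1]·(873·2.45²/2) = [558.5 + 1]·2620 = 1.466e+06 Pa.
Q = V·A = 2.45·0.008495 = 0.02081 m³/s.
Pumping power P = QΔP = 0.02081·1.466e+06 = 30510 W = 30.5 kW.

P ≈ 30.5 kW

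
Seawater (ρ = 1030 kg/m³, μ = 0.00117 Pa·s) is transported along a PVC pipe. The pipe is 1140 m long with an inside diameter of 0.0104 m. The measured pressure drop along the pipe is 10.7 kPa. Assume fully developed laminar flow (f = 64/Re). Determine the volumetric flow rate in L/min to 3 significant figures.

For laminar flow, f = 64/Re with Re = ρVD/μ, so Darcy-Weisbach reduces to ΔP = 32μLV/D². Solving for V: V = ΔP·D²/(32μL) = 1.07e+04·(0.0104)²/(32·0.00117·1140) = 0.02712 m/s.
Check: Re = ρVD/μ = 1030·0.02712·0.0104/0.00117 = 248.3 < 2300, so the laminar assumption holds.
Q = V·A = 0.02712·(π/4·0.0104²) = 2.303e-06 m³/s = 0.138 L/min.

Q ≈ 0.138 L/min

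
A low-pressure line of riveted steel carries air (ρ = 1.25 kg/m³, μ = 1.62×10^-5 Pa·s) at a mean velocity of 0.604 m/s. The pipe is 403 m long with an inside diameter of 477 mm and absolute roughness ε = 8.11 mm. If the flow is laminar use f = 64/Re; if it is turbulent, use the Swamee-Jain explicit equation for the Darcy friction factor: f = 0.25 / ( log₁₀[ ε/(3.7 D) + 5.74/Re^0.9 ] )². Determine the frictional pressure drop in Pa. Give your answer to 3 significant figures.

ΔP ≈ 9.30 Pa

Reynolds number Re = ρVD/μ = 1.25 · 0.604 · 0.477 / 1.62e-05 = 2.223e+04.
Re > 4000 → turbulent. Relative roughness ε/D = 0.00811/0.477 = 0.017. Swamee-Jain: f = 0.25/(log₁₀[0.017/3.7 + 5.74/2.223e+04^0.9])² = 0.25/(log₁₀[0.0046 + 0.000703])² = 0.25/(-2.276)² = 0.04826.
Darcy-Weisbach: ΔP = f(L/D)(ρV²/2) = 0.04826·(403/0.477)·(1.25·0.604²/2) = 0.04826·844.9·0.228 = 9.298 Pa.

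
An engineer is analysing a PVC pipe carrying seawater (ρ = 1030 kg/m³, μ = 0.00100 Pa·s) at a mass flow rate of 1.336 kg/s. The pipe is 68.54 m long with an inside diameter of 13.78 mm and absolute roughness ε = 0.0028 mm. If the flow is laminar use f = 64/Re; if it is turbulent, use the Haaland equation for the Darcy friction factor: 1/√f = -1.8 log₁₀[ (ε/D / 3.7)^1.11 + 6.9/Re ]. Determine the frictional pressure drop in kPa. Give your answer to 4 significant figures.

A = πD²/4 = π(0.01378)²/4 = 0.0001491 m²; mean velocity V = ṁ/(ρA) = 1.336/(1030 · 0.0001491) = 8.697 m/s.
Reynolds number Re = ρVD/μ = 1030 · 8.697 · 0.01378 / 0.001 = 1.234e+05.
Re > 4000 → turbulent. Relative roughness ε/D = 2.8e-06/0.01378 = 0.000203. Haaland: 1/√f = -1.8 log₁₀[(0.000203/3.7)^1.11 + 6.9/1.234e+05] = -1.8 log₁₀[1.87e-05 + 5.59e-05] = 7.429, so f = 0.01812.
Darcy-Weisbach: ΔP = f(L/D)(ρV²/2) = 0.01812·(68.54/0.01378)·(1030·8.697²/2) = 0.01812·4974·3.896e+04 = 3.51e+06 Pa.
ΔP = 3.51e+06 Pa = 3510 kPa.

ΔP ≈ 3510 kPa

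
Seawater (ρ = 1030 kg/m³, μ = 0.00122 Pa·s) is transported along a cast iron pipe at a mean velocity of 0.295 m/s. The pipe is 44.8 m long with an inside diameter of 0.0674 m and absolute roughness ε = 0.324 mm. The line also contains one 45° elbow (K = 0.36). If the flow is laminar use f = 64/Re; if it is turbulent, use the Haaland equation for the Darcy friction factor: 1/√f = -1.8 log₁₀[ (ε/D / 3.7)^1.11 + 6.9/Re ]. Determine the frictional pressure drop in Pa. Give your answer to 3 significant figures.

ΔP ≈ 1050 Pa

Reynolds number Re = ρVD/μ = 1030 · 0.295 · 0.0674 / 0.00122 = 1.679e+04.
Re > 4000 → turbulent. Relative roughness ε/D = 0.000324/0.0674 = 0.00481. Haaland: 1/√f = -1.8 log₁₀[(0.00481/3.7)^1.11 + 6.9/1.679e+04] = -1.8 log₁₀[0.000625 + 0.000411] = 5.372, so f = 0.03465.
Total minor-loss coefficient ΣK = 1·0.36 = 0.36.
ΔP = [f·L/D + ΣK]·(ρV²/2) = [0.03465·44.8/0.0674 + 0.36]·(1030·0.295²/2) = [23.03 + 0.36]·44.82 = 1048 Pa.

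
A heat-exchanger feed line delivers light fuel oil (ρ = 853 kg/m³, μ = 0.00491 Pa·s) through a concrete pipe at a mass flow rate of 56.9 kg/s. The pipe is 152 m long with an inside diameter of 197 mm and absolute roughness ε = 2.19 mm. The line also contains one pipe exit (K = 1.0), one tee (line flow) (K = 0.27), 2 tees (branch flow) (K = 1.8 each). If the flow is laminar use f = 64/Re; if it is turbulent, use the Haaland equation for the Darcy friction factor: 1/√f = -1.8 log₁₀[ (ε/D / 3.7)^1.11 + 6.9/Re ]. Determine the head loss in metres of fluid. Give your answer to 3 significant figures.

h_f ≈ 8.74 m

A = πD²/4 = π(0.197)²/4 = 0.03048 m²; mean velocity V = ṁ/(ρA) = 56.9/(853 · 0.03048) = 2.188 m/s.
Reynolds number Re = ρVD/μ = 853 · 2.188 · 0.197 / 0.00491 = 7.49e+04.
Re > 4000 → turbulent. Relative roughness ε/D = 0.00219/0.197 = 0.0111. Haaland: 1/√f = -1.8 log₁₀[(0.0111/3.7)^1.11 + 6.9/7.49e+04] = -1.8 log₁₀[0.00159 + 9.21e-05] = 4.995, so f = 0.04008.
Total minor-loss coefficient ΣK = 1·1 + 1·0.27 + 2·1.8 = 4.87.
ΔP = [f·L/D + ΣK]·(ρV²/2) = [0.04008·152/0.197 + 4.87]·(853·2.188²/2) = [30.92 + 4.87]·2043 = 7.311e+04 Pa.
Head loss h_f = ΔP/(ρg) = 7.311e+04/(853·9.81) = 8.74 m.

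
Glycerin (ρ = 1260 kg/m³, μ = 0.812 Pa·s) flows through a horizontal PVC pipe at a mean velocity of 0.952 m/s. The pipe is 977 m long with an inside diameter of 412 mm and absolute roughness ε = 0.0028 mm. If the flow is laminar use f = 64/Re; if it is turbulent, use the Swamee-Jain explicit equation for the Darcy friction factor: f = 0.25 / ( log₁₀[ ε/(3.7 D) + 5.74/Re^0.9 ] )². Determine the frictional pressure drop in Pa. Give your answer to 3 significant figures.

Reynolds number Re = ρVD/μ = 1260 · 0.952 · 0.412 / 0.812 = 608.6.
Re < 2300 → laminar flow, so f = 64/Re = 64/608.6 = 0.1052 (the turbulent correlation is not needed).
Darcy-Weisbach: ΔP = f(L/D)(ρV²/2) = 0.1052·(977/0.412)·(1260·0.952²/2) = 0.1052·2371·571 = 1.424e+05 Pa.

ΔP ≈ 142000 Pa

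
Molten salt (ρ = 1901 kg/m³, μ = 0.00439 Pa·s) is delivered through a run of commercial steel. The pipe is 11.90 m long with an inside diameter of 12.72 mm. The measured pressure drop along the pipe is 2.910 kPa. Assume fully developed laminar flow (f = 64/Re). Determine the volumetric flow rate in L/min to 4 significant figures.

For laminar flow, f = 64/Re with Re = ρVD/μ, so Darcy-Weisbach reduces to ΔP = 32μLV/D². Solving for V: V = ΔP·D²/(32μL) = 2910·(0.01272)²/(32·0.00439·11.9) = 0.2816 m/s.
Check: Re = ρVD/μ = 1901·0.2816·0.01272/0.00439 = 1551 < 2300, so the laminar assumption holds.
Q = V·A = 0.2816·(π/4·0.01272²) = 3.579e-05 m³/s = 2.147 L/min.

Q ≈ 2.147 L/min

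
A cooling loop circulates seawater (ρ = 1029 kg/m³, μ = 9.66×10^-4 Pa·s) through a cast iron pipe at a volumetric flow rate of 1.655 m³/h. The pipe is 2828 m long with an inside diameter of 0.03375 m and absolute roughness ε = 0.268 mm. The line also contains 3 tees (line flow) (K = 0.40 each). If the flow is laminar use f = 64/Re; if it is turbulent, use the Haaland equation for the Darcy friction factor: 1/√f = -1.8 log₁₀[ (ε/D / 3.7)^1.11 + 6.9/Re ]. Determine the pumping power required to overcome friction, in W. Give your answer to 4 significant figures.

Q = 1.655 m³/h = 1.655/3600 = 0.0004597 m³/s.
Cross-sectional area A = πD²/4 = π(0.03375)²/4 = 0.0008946 m²; mean velocity V = Q/A = 0.0004597/0.0008946 = 0.5139 m/s.
Reynolds number Re = ρVD/μ = 1029 · 0.5139 · 0.03375 / 0.000966 = 1.847e+04.
Re > 4000 → turbulent. Relative roughness ε/D = 0.000268/0.03375 = 0.00794. Haaland: 1/√f = -1.8 log₁₀[(0.00794/3.7)^1.11 + 6.9/1.847e+04] = -1.8 log₁₀[0.00109 + 0.000373] = 5.101, so f = 0.03843.
Total minor-loss coefficient ΣK = 3·0.4 = 1.2.
ΔP = [f·L/D + ΣK]·(ρV²/2) = [0.03843·2828/0.03375 + 1.2]·(1029·0.5139²/2) = [3220 + 1.2]·135.9 = 4.376e+05 Pa.
Pumping power P = QΔP = 0.0004597·4.376e+05 = 201.19 W = 201.2 W.

P ≈ 201.2 W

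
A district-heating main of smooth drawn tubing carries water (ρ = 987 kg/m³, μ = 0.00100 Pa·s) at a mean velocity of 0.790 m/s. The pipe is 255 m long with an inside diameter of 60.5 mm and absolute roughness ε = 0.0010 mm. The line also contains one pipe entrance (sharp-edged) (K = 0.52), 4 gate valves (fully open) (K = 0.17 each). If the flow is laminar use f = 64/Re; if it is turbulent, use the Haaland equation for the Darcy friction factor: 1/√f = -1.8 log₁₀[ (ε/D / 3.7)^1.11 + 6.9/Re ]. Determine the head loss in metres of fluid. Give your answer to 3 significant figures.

Reynolds number Re = ρVD/μ = 987 · 0.79 · 0.0605 / 0.001 = 4.717e+04.
Re > 4000 → turbulent. Relative roughness ε/D = 1e-06/0.0605 = 1.65e-05. Haaland: 1/√f = -1.8 log₁₀[(1.65e-05/3.7)^1.11 + 6.9/4.717e+04] = -1.8 log₁₀[1.15e-06 + 0.000146] = 6.897, so f = 0.02102.
Total minor-loss coefficient ΣK = 1·0.52 + 4·0.17 = 1.2.
ΔP = [f·L/D + ΣK]·(ρV²/2) = [0.02102·255/0.0605 + 1.2]·(987·0.79²/2) = [88.62 + 1.2]·308 = 2.766e+04 Pa.
Head loss h_f = ΔP/(ρg) = 2.766e+04/(987·9.81) = 2.86 m.

h_f ≈ 2.86 m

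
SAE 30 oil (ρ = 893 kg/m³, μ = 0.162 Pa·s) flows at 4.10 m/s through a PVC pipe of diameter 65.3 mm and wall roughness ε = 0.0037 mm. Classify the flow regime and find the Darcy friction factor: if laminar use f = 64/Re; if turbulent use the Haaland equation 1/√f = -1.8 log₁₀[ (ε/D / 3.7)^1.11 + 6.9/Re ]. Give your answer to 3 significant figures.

f ≈ 0.0434

Re = ρVD/μ = 893·4.1·0.0653/0.162 = 1476.
Re < 2300 → laminar, so f = 64/Re = 0.04337 (roughness is irrelevant in laminar flow).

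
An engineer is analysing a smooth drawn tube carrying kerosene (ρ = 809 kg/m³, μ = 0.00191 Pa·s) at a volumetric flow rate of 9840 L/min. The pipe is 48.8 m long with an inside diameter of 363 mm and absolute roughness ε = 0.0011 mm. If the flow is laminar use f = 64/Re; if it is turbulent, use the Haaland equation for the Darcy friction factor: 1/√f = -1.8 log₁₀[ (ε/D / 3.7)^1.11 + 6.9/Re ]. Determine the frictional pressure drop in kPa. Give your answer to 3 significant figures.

Q = 9840 L/min = 9840/60000 = 0.164 m³/s.
Cross-sectional area A = πD²/4 = π(0.363)²/4 = 0.1035 m²; mean velocity V = Q/A = 0.164/0.1035 = 1.585 m/s.
Reynolds number Re = ρVD/μ = 809 · 1.585 · 0.363 / 0.00191 = 2.436e+05.
Re > 4000 → turbulent. Relative roughness ε/D = 1.1e-06/0.363 = 3.03e-06. Haaland: 1/√f = -1.8 log₁₀[(3.03e-06/3.7)^1.11 + 6.9/2.436e+05] = -1.8 log₁₀[1.75e-07 + 2.83e-05] = 8.181, so f = 0.01494.
Darcy-Weisbach: ΔP = f(L/D)(ρV²/2) = 0.01494·(48.8/0.363)·(809·1.585²/2) = 0.01494·134.4·1016 = 2040 Pa.
ΔP = 2040 Pa = 2.04 kPa.

ΔP ≈ 2.04 kPa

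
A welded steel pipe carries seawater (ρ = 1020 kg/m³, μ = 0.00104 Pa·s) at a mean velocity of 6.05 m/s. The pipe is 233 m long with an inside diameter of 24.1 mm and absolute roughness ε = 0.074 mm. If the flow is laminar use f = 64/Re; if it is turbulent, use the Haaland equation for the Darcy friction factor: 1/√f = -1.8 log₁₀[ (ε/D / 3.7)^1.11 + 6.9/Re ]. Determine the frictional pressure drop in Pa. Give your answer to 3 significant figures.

Reynolds number Re = ρVD/μ = 1020 · 6.05 · 0.0241 / 0.00104 = 1.43e+05.
Re > 4000 → turbulent. Relative roughness ε/D = 7.4e-05/0.0241 = 0.00307. Haaland: 1/√f = -1.8 log₁₀[(0.00307/3.7)^1.11 + 6.9/1.43e+05] = -1.8 log₁₀[0.00038 + 4.83e-05] = 6.062, so f = 0.02721.
Darcy-Weisbach: ΔP = f(L/D)(ρV²/2) = 0.02721·(233/0.0241)·(1020·6.05²/2) = 0.02721·9668·1.867e+04 = 4.911e+06 Pa.

ΔP ≈ 4.91×10^6 Pa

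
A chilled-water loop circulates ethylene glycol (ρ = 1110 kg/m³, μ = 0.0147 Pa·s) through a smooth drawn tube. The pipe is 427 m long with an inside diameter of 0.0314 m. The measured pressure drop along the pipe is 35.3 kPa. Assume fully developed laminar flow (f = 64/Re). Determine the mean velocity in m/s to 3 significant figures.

For laminar flow, f = 64/Re with Re = ρVD/μ, so Darcy-Weisbach reduces to ΔP = 32μLV/D². Solving for V: V = ΔP·D²/(32μL) = 3.53e+04·(0.0314)²/(32·0.0147·427) = 0.1733 m/s.
Check: Re = ρVD/μ = 1110·0.1733·0.0314/0.0147 = 410.8 < 2300, so the laminar assumption holds.

V ≈ 0.173 m/s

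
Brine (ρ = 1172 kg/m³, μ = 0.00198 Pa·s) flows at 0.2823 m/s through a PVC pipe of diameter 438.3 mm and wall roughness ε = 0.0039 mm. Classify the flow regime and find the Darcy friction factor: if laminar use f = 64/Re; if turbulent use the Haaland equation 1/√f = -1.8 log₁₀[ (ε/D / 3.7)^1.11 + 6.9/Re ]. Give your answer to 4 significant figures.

f ≈ 0.01907

Re = ρVD/μ = 1172·0.2823·0.4383/0.00198 = 7.324e+04.
Re > 4000 → turbulent. ε/D = 3.9e-06/0.4383 = 8.9e-06; Haaland: 1/√f = -1.8 log₁₀[5.79e-07 + 9.42e-05] = 7.242, so f = 0.01907.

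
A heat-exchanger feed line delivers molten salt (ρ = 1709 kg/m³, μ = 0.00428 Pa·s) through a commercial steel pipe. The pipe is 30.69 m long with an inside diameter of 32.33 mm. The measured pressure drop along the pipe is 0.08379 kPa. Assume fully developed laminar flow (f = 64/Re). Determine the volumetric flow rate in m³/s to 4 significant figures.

Q ≈ 1.710×10^-5 m³/s

For laminar flow, f = 64/Re with Re = ρVD/μ, so Darcy-Weisbach reduces to ΔP = 32μLV/D². Solving for V: V = ΔP·D²/(32μL) = 83.79·(0.03233)²/(32·0.00428·30.69) = 0.02084 m/s.
Check: Re = ρVD/μ = 1709·0.02084·0.03233/0.00428 = 269 < 2300, so the laminar assumption holds.
Q = V·A = 0.02084·(π/4·0.03233²) = 1.71e-05 m³/s = 1.710×10^-5 m³/s.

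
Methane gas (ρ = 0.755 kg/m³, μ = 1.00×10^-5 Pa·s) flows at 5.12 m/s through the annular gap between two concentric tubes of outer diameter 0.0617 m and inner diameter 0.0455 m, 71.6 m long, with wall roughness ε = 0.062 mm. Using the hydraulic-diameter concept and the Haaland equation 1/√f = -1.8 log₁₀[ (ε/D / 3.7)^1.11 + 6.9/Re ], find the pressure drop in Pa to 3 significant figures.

ΔP ≈ 1720 Pa

Hydraulic diameter D_h = 4A/P = D_o - D_i = 0.0617 - 0.0455 = 0.0162 m.
Re = ρVD_h/μ = 0.755·5.12·0.0162/1e-05 = 6262.
ε/D_h = 6.2e-05/0.0162 = 0.00383; Haaland gives 1/√f = -1.8 log₁₀[0.000486+0.0011] = 5.039, so f = 0.03939.
ΔP = f(L/D_h)(ρV²/2) = 0.03939·71.6/0.0162·9.896 = 1723 Pa.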